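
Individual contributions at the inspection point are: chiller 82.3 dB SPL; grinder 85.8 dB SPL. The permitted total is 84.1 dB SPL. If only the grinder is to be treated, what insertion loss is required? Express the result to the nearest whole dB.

The untreated sources together contribute 10^(82.3/10) = 1.698e+08, i.e. 82.30 dB SPL.
The limit corresponds to 10^(84.1/10) = 2.570e+08; subtracting the fixed part leaves 8.722e+07 for the grinder, i.e. 79.41 dB SPL.
So the grinder must be reduced from 85.8 to 79.41 dB SPL: IL = 6.39 dB.

6 dB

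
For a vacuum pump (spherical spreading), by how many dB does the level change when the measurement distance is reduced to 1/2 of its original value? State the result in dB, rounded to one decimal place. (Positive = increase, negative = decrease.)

Point-source spreading: ΔL = −20·log₁₀(r₂/r₁).
ΔL = −20·log₁₀(0.5) = +6.02 dB.

+6.0 dB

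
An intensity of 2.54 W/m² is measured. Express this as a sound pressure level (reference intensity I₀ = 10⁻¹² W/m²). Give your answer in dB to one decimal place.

I/I₀ = 2.54/10⁻¹² = 2.54×10^12, and L = 10·log₁₀(I/I₀).
L = 10·(0.4048 + 12) = 124.05 dB.

124.0 dB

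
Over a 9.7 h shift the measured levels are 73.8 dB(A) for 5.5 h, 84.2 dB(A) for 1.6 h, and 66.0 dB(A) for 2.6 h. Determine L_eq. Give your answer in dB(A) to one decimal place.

L_eq = 10·log₁₀[(1/T)·Σ tᵢ·10^(Lᵢ/10)] with T = 9.7 h.
Σ tᵢ·10^(Lᵢ/10) = 5.5·10^(73.8/10) + 1.6·10^(84.2/10) + 2.6·10^(66.0/10) = 5.631e+08.
L_eq = 10·log₁₀(5.631e+08/9.7) = 77.64 dB(A).

77.6 dB(A)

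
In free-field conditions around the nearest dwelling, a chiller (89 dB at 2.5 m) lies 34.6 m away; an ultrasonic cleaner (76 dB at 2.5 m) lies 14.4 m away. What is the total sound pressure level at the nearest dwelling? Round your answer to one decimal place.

67.3 dB

Apply inverse-square spreading to bring every level to the receiver, then sum 10^(L/10).
chiller: 89 − 20·log₁₀(34.6/2.5) = 89 − 22.82 = 66.18 dB.
ultrasonic cleaner: 76 − 20·log₁₀(14.4/2.5) = 76 − 15.21 = 60.79 dB.
Σ 10^(L/10) = 5.347e+06 → L_total = 10·log₁₀(5.347e+06) = 67.28 dB.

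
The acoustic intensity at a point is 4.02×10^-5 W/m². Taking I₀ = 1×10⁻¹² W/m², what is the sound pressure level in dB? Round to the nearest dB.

Dividing by I₀ shifts the exponent by 12: I/I₀ = 4.02×10^7.
L = 10·(0.6042 + 7) = 76.04 dB.

76 dB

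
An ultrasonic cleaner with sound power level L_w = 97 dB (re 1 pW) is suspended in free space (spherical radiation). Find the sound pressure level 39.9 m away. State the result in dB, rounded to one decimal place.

The power spreads over a sphere of area 4π·r², so L_p = L_w − 10·log₁₀(4π·r²).
4π·r² = 2.001e+04 m², 10·log₁₀ of that is 43.012 dB.
L_p = 97 − 43.012 = 53.99 dB.

54.0 dB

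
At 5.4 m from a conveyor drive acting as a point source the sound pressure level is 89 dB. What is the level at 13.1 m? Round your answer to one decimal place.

For a point source, L₂ = L₁ − 20·log₁₀(r₂/r₁).
L₂ = 89 − 20·log₁₀(13.1/5.4) = 89 − 7.698 = 81.30 dB.

81.3 dB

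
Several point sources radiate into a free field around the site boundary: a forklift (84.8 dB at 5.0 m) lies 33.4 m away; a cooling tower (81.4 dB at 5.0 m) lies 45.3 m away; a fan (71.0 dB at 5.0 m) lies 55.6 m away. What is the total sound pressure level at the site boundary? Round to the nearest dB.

Propagate each source to the receiver with L = L_ref − 20·log₁₀(r/r_ref), then add intensities.
forklift: 84.8 − 20·log₁₀(33.4/5.0) = 84.8 − 16.50 = 68.30 dB.
cooling tower: 81.4 − 20·log₁₀(45.3/5.0) = 81.4 − 19.14 = 62.26 dB.
fan: 71.0 − 20·log₁₀(55.6/5.0) = 71.0 − 20.92 = 50.08 dB.
Σ 10^(L/10) = 8.551e+06 → L_total = 10·log₁₀(8.551e+06) = 69.32 dB.

69 dB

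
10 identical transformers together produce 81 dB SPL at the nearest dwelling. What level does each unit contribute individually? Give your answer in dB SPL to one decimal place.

71.0 dB SPL

For N identical incoherent sources L_total = L₁ + 10·log₁₀ N, so L₁ = 81 − 10·log₁₀(10) = 81 − 10.000.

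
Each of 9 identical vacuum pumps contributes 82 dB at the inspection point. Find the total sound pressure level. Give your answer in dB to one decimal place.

L_total = L₁ + 10·log₁₀ N for N identical incoherent sources.
L_total = 82 + 10·log₁₀(9) = 82 + 9.542 = 91.54 dB.

91.5 dB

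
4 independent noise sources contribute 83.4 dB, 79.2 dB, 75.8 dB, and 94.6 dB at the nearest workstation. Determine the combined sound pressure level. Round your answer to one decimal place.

For uncorrelated sources the intensities add, so convert each level to linear form, sum, and take 10·log₁₀ of the total.
Σ 10^(L/10) = 10^(83.4/10) + 10^(79.2/10) + 10^(75.8/10) + 10^(94.6/10) = 3.224e+09.
L_total = 10·log₁₀(3.224e+09) = 95.08 dB.

95.1 dB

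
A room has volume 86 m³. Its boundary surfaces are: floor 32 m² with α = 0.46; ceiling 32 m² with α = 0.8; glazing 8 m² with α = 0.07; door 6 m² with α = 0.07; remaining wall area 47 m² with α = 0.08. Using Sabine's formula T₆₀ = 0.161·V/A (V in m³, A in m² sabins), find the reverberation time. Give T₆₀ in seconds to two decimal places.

0.31 s

Total absorption A = 32·0.46 + 32·0.8 + 8·0.07 + 6·0.07 + 47·0.08 = 45.06 m² sabins.
T₆₀ = 0.161·V/A = 0.161·86/45.06 = 0.307 s.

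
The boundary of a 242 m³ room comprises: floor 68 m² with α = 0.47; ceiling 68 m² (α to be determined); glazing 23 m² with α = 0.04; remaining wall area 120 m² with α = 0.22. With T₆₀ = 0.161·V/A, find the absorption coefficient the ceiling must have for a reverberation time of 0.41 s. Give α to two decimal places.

0.53

From T₆₀ = 0.161·V/A, the target T₆₀ = 0.41 s needs A = 0.161·242/0.41 = 95.03 m².
Absorption from the other surfaces = 68·0.47 + 23·0.04 + 120·0.22 = 59.28 m², so the ceiling must supply 35.75 m² over 68 m².
α = 35.75/68 = 0.526.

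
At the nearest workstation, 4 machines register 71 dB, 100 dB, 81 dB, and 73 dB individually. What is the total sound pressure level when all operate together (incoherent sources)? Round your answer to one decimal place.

100.1 dB

For uncorrelated sources the intensities add, so convert each level to linear form, sum, and take 10·log₁₀ of the total.
Σ 10^(L/10) = 10^(71/10) + 10^(100/10) + 10^(81/10) + 10^(73/10) = 1.016e+10.
L_total = 10·log₁₀(1.016e+10) = 100.07 dB.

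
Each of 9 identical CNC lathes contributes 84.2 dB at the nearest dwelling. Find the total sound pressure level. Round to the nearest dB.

L_total = L₁ + 10·log₁₀ N for N identical incoherent sources.
L_total = 84.2 + 10·log₁₀(9) = 84.2 + 9.542 = 93.74 dB.

94 dB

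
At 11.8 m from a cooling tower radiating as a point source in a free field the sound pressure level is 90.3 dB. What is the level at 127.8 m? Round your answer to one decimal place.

For a point source, L₂ = L₁ − 20·log₁₀(r₂/r₁).
L₂ = 90.3 − 20·log₁₀(127.8/11.8) = 90.3 − 20.693 = 69.61 dB.

69.6 dB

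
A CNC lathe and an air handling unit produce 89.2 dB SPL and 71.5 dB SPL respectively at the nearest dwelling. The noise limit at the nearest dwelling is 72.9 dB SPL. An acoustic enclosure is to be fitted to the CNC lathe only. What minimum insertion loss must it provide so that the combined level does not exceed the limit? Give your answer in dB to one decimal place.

21.9 dB

The untreated sources together contribute 10^(71.5/10) = 1.413e+07, i.e. 71.50 dB SPL.
To meet 72.9 dB SPL overall, the treated CNC lathe may contribute at most 10^(72.9/10) − 1.413e+07 = 5.373e+06, i.e. 67.30 dB SPL.
So the CNC lathe must be reduced from 89.2 to 67.30 dB SPL: IL = 21.90 dB.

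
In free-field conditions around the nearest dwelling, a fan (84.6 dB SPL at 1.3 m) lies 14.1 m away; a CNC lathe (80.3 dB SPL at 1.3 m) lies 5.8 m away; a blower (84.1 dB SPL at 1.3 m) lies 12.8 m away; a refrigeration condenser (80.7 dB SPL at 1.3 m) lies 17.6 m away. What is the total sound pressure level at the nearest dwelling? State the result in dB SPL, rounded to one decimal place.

70.5 dB SPL

First find each source's level at the receiver (point-source: −20·log₁₀(r/r_ref)), then combine on an intensity basis.
fan: 84.6 − 20·log₁₀(14.1/1.3) = 84.6 − 20.71 = 63.89 dB SPL.
CNC lathe: 80.3 − 20·log₁₀(5.8/1.3) = 80.3 − 12.99 = 67.31 dB SPL.
blower: 84.1 − 20·log₁₀(12.8/1.3) = 84.1 − 19.87 = 64.23 dB SPL.
refrigeration condenser: 80.7 − 20·log₁₀(17.6/1.3) = 80.7 − 22.63 = 58.07 dB SPL.
Σ 10^(L/10) = 1.113e+07 → L_total = 10·log₁₀(1.113e+07) = 70.46 dB SPL.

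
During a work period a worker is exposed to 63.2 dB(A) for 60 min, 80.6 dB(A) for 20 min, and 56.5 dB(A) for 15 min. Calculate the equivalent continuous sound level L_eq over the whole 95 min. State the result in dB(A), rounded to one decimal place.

Weight each interval's intensity by its duration and average over T = 95 min:
Σ tᵢ·10^(Lᵢ/10) = 60·10^(63.2/10) + 20·10^(80.6/10) + 15·10^(56.5/10) = 2.428e+09.
L_eq = 10·log₁₀(2.428e+09/95) = 74.08 dB(A).

74.1 dB(A)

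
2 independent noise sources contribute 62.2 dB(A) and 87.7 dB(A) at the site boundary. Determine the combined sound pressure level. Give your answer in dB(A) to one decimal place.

For uncorrelated sources the intensities add, so convert each level to linear form, sum, and take 10·log₁₀ of the total.
Σ 10^(L/10) = 10^(62.2/10) + 10^(87.7/10) = 5.905e+08.
L_total = 10·log₁₀(5.905e+08) = 87.71 dB(A).

87.7 dB(A)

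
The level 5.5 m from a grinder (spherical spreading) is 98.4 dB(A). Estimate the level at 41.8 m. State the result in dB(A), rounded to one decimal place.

For a point source, L₂ = L₁ − 20·log₁₀(r₂/r₁).
L₂ = 98.4 − 20·log₁₀(41.8/5.5) = 98.4 − 17.616 = 80.78 dB(A).

80.8 dB(A)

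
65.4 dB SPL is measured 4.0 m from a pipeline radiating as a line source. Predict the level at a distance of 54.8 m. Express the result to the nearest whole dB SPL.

54 dB SPL

Line-source attenuation: ΔL = 10·log₁₀(r₂/r₁) = 10·log₁₀(54.8/4.0) = 11.367 dB.
L₂ = 65.4 − 10·log₁₀(54.8/4.0) = 65.4 − 11.367 = 54.03 dB SPL.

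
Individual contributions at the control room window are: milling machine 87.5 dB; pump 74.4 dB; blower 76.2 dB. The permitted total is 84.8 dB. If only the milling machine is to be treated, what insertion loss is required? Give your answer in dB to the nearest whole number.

Everything except the milling machine sums to 10^(74.4/10) + 10^(76.2/10) = 6.923e+07 in linear terms, 78.40 dB.
The limit corresponds to 10^(84.8/10) = 3.020e+08; subtracting the fixed part leaves 2.328e+08 for the milling machine, i.e. 83.67 dB.
Required insertion loss = 87.5 − 83.67 = 3.83 dB.

4 dB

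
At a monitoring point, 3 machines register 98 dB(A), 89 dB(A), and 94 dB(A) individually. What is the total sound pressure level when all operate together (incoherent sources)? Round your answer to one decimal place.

99.8 dB(A)

For uncorrelated sources the intensities add, so convert each level to linear form, sum, and take 10·log₁₀ of the total.
Σ 10^(L/10) = 10^(98/10) + 10^(89/10) + 10^(94/10) = 9.616e+09.
L_total = 10·log₁₀(9.616e+09) = 99.83 dB(A).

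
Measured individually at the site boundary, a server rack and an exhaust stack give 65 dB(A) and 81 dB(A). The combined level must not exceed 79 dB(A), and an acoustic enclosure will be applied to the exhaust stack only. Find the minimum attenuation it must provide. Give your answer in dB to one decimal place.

The untreated sources together contribute 10^(65/10) = 3.162e+06, i.e. 65.00 dB(A).
The limit corresponds to 10^(79/10) = 7.943e+07; subtracting the fixed part leaves 7.627e+07 for the exhaust stack, i.e. 78.82 dB(A).
So the exhaust stack must be reduced from 81 to 78.82 dB(A): IL = 2.18 dB.

2.2 dB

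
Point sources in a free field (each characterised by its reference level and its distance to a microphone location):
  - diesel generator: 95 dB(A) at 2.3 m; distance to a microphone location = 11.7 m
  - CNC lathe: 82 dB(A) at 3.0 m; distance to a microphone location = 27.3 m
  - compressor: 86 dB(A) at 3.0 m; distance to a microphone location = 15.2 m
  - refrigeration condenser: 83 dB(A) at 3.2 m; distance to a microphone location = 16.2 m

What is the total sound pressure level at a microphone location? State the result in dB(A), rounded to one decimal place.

First find each source's level at the receiver (point-source: −20·log₁₀(r/r_ref)), then combine on an intensity basis.
diesel generator: 95 − 20·log₁₀(11.7/2.3) = 95 − 14.13 = 80.87 dB(A).
CNC lathe: 82 − 20·log₁₀(27.3/3.0) = 82 − 19.18 = 62.82 dB(A).
compressor: 86 − 20·log₁₀(15.2/3.0) = 86 − 14.09 = 71.91 dB(A).
refrigeration condenser: 83 − 20·log₁₀(16.2/3.2) = 83 − 14.09 = 68.91 dB(A).
Σ 10^(L/10) = 1.474e+08 → L_total = 10·log₁₀(1.474e+08) = 81.69 dB(A).

81.7 dB(A)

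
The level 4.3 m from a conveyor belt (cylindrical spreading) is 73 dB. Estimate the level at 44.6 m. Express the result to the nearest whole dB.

For a line source, L₂ = L₁ − 10·log₁₀(r₂/r₁).
L₂ = 73 − 10·log₁₀(44.6/4.3) = 73 − 10.159 = 62.84 dB.

63 dB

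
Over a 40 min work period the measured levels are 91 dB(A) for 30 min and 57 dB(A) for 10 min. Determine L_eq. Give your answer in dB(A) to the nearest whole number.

90 dB(A)

Weight each interval's intensity by its duration and average over T = 40 min:
Σ tᵢ·10^(Lᵢ/10) = 30·10^(91/10) + 10·10^(57/10) = 3.777e+10.
L_eq = 10·log₁₀(3.777e+10/40) = 89.75 dB(A).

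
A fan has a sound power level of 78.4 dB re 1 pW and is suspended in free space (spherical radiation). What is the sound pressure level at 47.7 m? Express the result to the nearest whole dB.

34 dB

L_p = L_w − 10·log₁₀(4π·r²) with r = 47.7 m.
4π·r² = 2.859e+04 m², 10·log₁₀ of that is 44.562 dB.
L_p = 78.4 − 44.562 = 33.84 dB.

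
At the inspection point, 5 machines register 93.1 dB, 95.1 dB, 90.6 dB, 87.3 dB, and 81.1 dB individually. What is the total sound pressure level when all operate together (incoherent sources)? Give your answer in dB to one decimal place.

For uncorrelated sources the intensities add, so convert each level to linear form, sum, and take 10·log₁₀ of the total.
Σ 10^(L/10) = 10^(93.1/10) + 10^(95.1/10) + 10^(90.6/10) + 10^(87.3/10) + 10^(81.1/10) = 7.092e+09.
L_total = 10·log₁₀(7.092e+09) = 98.51 dB.

98.5 dB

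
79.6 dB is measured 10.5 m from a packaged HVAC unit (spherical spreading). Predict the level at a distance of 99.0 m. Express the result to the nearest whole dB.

Point-source attenuation: ΔL = 20·log₁₀(r₂/r₁) = 20·log₁₀(99.0/10.5) = 19.489 dB.
L₂ = 79.6 − 20·log₁₀(99.0/10.5) = 79.6 − 19.489 = 60.11 dB.

60 dB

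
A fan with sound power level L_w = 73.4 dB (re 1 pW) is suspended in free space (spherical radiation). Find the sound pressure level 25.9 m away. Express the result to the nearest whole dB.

34 dB

The power spreads over a sphere of area 4π·r², so L_p = L_w − 10·log₁₀(4π·r²).
4π·r² = 8430 m², 10·log₁₀ of that is 39.258 dB.
L_p = 73.4 − 39.258 = 34.14 dB.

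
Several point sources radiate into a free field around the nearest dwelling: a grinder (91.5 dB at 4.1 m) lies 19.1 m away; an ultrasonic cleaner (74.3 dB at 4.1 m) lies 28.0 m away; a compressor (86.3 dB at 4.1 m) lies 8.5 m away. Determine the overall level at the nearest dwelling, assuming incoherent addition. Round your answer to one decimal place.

Propagate each source to the receiver with L = L_ref − 20·log₁₀(r/r_ref), then add intensities.
grinder: 91.5 − 20·log₁₀(19.1/4.1) = 91.5 − 13.36 = 78.14 dB.
ultrasonic cleaner: 74.3 − 20·log₁₀(28.0/4.1) = 74.3 − 16.69 = 57.61 dB.
compressor: 86.3 − 20·log₁₀(8.5/4.1) = 86.3 − 6.33 = 79.97 dB.
Σ 10^(L/10) = 1.649e+08 → L_total = 10·log₁₀(1.649e+08) = 82.17 dB.

82.2 dB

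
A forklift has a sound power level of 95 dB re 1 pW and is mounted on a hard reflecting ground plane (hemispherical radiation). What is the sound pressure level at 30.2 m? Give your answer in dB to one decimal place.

Free-field hemispherical radiation: L_p = L_w − 10·log₁₀(2π·r²), r = 30.2 m.
2π·r² = 5731 m², 10·log₁₀ of that is 37.582 dB.
L_p = 95 − 37.582 = 57.42 dB.

57.4 dB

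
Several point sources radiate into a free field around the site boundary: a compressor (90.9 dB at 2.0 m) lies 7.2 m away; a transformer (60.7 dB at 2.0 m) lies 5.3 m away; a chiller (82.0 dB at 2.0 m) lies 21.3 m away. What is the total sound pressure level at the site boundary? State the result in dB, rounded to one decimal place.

79.8 dB

Apply inverse-square spreading to bring every level to the receiver, then sum 10^(L/10).
compressor: 90.9 − 20·log₁₀(7.2/2.0) = 90.9 − 11.13 = 79.77 dB.
transformer: 60.7 − 20·log₁₀(5.3/2.0) = 60.7 − 8.46 = 52.24 dB.
chiller: 82.0 − 20·log₁₀(21.3/2.0) = 82.0 − 20.55 = 61.45 dB.
Σ 10^(L/10) = 9.649e+07 → L_total = 10·log₁₀(9.649e+07) = 79.84 dB.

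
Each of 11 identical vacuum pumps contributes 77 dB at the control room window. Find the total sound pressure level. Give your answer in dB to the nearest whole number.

With 11 equal, uncorrelated contributions the intensity is 11× that of one unit, giving a rise of 10·log₁₀ 11.
L_total = 77 + 10·log₁₀(11) = 77 + 10.414 = 87.41 dB.

87 dB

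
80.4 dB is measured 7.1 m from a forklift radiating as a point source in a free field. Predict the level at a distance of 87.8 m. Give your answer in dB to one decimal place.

58.6 dB

Point-source attenuation: ΔL = 20·log₁₀(r₂/r₁) = 20·log₁₀(87.8/7.1) = 21.845 dB.
L₂ = 80.4 − 20·log₁₀(87.8/7.1) = 80.4 − 21.845 = 58.56 dB.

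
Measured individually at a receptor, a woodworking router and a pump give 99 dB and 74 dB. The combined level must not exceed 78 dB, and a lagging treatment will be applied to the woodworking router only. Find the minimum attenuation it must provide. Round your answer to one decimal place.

The untreated sources together contribute 10^(74/10) = 2.512e+07, i.e. 74.00 dB.
To meet 78 dB overall, the treated woodworking router may contribute at most 10^(78/10) − 2.512e+07 = 3.798e+07, i.e. 75.80 dB.
So the woodworking router must be reduced from 99 to 75.80 dB: IL = 23.20 dB.

23.2 dB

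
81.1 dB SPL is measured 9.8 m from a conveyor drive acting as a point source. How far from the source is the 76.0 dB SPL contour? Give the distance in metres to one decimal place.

17.6 m

For a point source L₁ − L₂ = 20·log₁₀(r₂/r₁), so r₂ = r₁·10^((L₁−L₂)/20).
r₂ = 9.8·10^((81.1−76.0)/20) = 9.8·10^(5.1/20) = 17.63 m.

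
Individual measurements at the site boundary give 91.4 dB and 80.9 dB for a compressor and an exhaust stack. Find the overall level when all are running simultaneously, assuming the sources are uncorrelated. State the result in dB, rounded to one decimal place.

91.8 dB

Incoherent sources combine by intensity addition: L_total = 10·log₁₀(Σ 10^(L_i/10)).
Σ 10^(L/10) = 10^(91.4/10) + 10^(80.9/10) = 1.503e+09.
L_total = 10·log₁₀(1.503e+09) = 91.77 dB.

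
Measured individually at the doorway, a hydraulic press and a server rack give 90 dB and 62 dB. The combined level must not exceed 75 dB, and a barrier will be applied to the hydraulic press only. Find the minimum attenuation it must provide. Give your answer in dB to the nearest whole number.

15 dB

The untreated sources together contribute 10^(62/10) = 1.585e+06, i.e. 62.00 dB.
To meet 75 dB overall, the treated hydraulic press may contribute at most 10^(75/10) − 1.585e+06 = 3.004e+07, i.e. 74.78 dB.
Required insertion loss = 90 − 74.78 = 15.22 dB.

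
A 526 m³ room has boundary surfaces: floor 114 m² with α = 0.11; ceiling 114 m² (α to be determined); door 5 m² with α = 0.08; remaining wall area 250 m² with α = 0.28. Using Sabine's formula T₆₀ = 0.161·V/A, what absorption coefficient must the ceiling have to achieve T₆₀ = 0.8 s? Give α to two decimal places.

0.20

Required total absorption A = 0.161·526/0.8 = 105.86 m².
Absorption from the other surfaces = 114·0.11 + 5·0.08 + 250·0.28 = 82.94 m², so the ceiling must supply 22.92 m² over 114 m².
α = 22.92/114 = 0.201.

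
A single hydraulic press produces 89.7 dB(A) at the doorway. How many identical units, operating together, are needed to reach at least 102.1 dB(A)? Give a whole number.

18

N identical sources give L₁ + 10·log₁₀ N, so require 10·log₁₀ N ≥ 102.1 − 89.7 = 12.4 dB.
N ≥ 10^(12.4/10) = 17.378, so N = 18.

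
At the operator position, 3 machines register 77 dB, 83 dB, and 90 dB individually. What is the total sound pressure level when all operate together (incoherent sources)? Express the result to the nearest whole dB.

91 dB

Incoherent sources combine by intensity addition: L_total = 10·log₁₀(Σ 10^(L_i/10)).
Σ 10^(L/10) = 10^(77/10) + 10^(83/10) + 10^(90/10) = 1.250e+09.
L_total = 10·log₁₀(1.250e+09) = 90.97 dB.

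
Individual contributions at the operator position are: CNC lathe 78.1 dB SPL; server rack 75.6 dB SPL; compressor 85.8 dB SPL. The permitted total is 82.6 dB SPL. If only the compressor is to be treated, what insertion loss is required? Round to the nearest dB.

7 dB

Fixed contribution from the other sources: Σ 10^(L/10) = 10^(78.1/10) + 10^(75.6/10) = 1.009e+08 (80.04 dB SPL).
The limit corresponds to 10^(82.6/10) = 1.820e+08; subtracting the fixed part leaves 8.110e+07 for the compressor, i.e. 79.09 dB SPL.
So the compressor must be reduced from 85.8 to 79.09 dB SPL: IL = 6.71 dB.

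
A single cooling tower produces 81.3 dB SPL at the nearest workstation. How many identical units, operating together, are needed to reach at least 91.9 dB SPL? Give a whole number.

Need L₁ + 10·log₁₀ N ≥ 91.9, i.e. log₁₀ N ≥ 1.06.
N ≥ 10^(10.6/10) = 11.482, so N = 12.

12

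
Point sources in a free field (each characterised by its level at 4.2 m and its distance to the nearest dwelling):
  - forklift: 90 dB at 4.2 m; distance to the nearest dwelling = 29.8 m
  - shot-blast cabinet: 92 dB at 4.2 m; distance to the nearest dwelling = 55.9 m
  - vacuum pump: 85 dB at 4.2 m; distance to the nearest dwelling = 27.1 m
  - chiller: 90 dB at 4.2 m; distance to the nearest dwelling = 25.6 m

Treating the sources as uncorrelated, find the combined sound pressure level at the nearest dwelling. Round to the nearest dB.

Propagate each source to the receiver with L = L_ref − 20·log₁₀(r/r_ref), then add intensities.
forklift: 90 − 20·log₁₀(29.8/4.2) = 90 − 17.02 = 72.98 dB.
shot-blast cabinet: 92 − 20·log₁₀(55.9/4.2) = 92 − 22.48 = 69.52 dB.
vacuum pump: 85 − 20·log₁₀(27.1/4.2) = 85 − 16.19 = 68.81 dB.
chiller: 90 − 20·log₁₀(25.6/4.2) = 90 − 15.70 = 74.30 dB.
Σ 10^(L/10) = 6.332e+07 → L_total = 10·log₁₀(6.332e+07) = 78.02 dB.

78 dB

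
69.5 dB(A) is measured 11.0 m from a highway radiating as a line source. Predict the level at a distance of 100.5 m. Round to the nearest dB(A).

Line-source attenuation: ΔL = 10·log₁₀(r₂/r₁) = 10·log₁₀(100.5/11.0) = 9.608 dB.
L₂ = 69.5 − 10·log₁₀(100.5/11.0) = 69.5 − 9.608 = 59.89 dB(A).

60 dB(A)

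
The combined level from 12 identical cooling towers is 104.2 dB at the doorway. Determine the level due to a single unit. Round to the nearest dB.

12 equal contributions raise the level by 10·log₁₀ 12 = 10.792 dB, so each unit alone gives 104.2 − 10.792.

93 dB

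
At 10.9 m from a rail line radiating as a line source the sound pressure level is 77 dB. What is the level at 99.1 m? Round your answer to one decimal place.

67.4 dB

For a line source, L₂ = L₁ − 10·log₁₀(r₂/r₁).
L₂ = 77 − 10·log₁₀(99.1/10.9) = 77 − 9.586 = 67.41 dB.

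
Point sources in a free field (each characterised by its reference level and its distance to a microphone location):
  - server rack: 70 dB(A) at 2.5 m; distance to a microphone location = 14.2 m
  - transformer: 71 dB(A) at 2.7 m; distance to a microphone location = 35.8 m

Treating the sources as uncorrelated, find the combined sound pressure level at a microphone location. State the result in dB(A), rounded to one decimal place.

55.8 dB(A)

Propagate each source to the receiver with L = L_ref − 20·log₁₀(r/r_ref), then add intensities.
server rack: 70 − 20·log₁₀(14.2/2.5) = 70 − 15.09 = 54.91 dB(A).
transformer: 71 − 20·log₁₀(35.8/2.7) = 71 − 22.45 = 48.55 dB(A).
Σ 10^(L/10) = 3.816e+05 → L_total = 10·log₁₀(3.816e+05) = 55.82 dB(A).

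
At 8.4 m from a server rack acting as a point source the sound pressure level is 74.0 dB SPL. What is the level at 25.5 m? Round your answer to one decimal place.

64.4 dB SPL

Point-source attenuation: ΔL = 20·log₁₀(r₂/r₁) = 20·log₁₀(25.5/8.4) = 9.645 dB.
L₂ = 74.0 − 20·log₁₀(25.5/8.4) = 74.0 − 9.645 = 64.35 dB SPL.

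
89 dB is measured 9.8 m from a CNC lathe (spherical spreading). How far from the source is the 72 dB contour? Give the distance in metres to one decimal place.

For a point source L₁ − L₂ = 20·log₁₀(r₂/r₁), so r₂ = r₁·10^((L₁−L₂)/20).
r₂ = 9.8·10^((89−72)/20) = 9.8·10^(17.0/20) = 69.38 m.

69.4 m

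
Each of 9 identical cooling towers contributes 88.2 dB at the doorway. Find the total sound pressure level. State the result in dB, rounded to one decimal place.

97.7 dB

L_total = L₁ + 10·log₁₀ N for N identical incoherent sources.
L_total = 88.2 + 10·log₁₀(9) = 88.2 + 9.542 = 97.74 dB.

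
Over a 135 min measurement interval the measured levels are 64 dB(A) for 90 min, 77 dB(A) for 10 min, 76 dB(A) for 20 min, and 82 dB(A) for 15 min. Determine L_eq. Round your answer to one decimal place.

74.6 dB(A)

L_eq = 10·log₁₀[(1/T)·Σ tᵢ·10^(Lᵢ/10)] with T = 135 min.
Σ tᵢ·10^(Lᵢ/10) = 90·10^(64/10) + 10·10^(77/10) + 20·10^(76/10) + 15·10^(82/10) = 3.901e+09.
L_eq = 10·log₁₀(3.901e+09/135) = 74.61 dB(A).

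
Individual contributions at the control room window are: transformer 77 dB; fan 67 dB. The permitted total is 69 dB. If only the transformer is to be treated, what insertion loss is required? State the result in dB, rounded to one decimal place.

The untreated sources together contribute 10^(67/10) = 5.012e+06, i.e. 67.00 dB.
The limit corresponds to 10^(69/10) = 7.943e+06; subtracting the fixed part leaves 2.931e+06 for the transformer, i.e. 64.67 dB.
Required insertion loss = 77 − 64.67 = 12.33 dB.

12.3 dB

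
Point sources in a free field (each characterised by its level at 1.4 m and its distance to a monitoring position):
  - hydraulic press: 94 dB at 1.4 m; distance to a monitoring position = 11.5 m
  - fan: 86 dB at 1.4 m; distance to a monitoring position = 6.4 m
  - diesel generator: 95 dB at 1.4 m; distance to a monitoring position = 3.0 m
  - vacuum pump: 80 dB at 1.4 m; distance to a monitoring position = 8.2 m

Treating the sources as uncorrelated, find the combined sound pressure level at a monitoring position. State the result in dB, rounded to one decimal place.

Propagate each source to the receiver with L = L_ref − 20·log₁₀(r/r_ref), then add intensities.
hydraulic press: 94 − 20·log₁₀(11.5/1.4) = 94 − 18.29 = 75.71 dB.
fan: 86 − 20·log₁₀(6.4/1.4) = 86 − 13.20 = 72.80 dB.
diesel generator: 95 − 20·log₁₀(3.0/1.4) = 95 − 6.62 = 88.38 dB.
vacuum pump: 80 − 20·log₁₀(8.2/1.4) = 80 − 15.35 = 64.65 dB.
Σ 10^(L/10) = 7.479e+08 → L_total = 10·log₁₀(7.479e+08) = 88.74 dB.

88.7 dB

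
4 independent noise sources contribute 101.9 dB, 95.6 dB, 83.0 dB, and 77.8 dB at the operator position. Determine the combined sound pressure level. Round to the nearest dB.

103 dB

Incoherent sources combine by intensity addition: L_total = 10·log₁₀(Σ 10^(L_i/10)).
Σ 10^(L/10) = 10^(101.9/10) + 10^(95.6/10) + 10^(83.0/10) + 10^(77.8/10) = 1.938e+10.
L_total = 10·log₁₀(1.938e+10) = 102.87 dB.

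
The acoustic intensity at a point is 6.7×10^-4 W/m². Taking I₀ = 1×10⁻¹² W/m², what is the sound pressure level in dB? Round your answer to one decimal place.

I/I₀ = 6.7×10^-4/10⁻¹² = 6.7×10^8, and L = 10·log₁₀(I/I₀).
L = 10·(0.8261 + 8) = 88.26 dB.

88.3 dB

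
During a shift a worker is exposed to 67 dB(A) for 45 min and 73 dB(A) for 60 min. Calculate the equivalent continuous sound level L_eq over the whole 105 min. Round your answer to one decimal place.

L_eq = 10·log₁₀[(1/T)·Σ tᵢ·10^(Lᵢ/10)] with T = 105 min.
Σ tᵢ·10^(Lᵢ/10) = 45·10^(67/10) + 60·10^(73/10) = 1.423e+09.
L_eq = 10·log₁₀(1.423e+09/105) = 71.32 dB(A).

71.3 dB(A)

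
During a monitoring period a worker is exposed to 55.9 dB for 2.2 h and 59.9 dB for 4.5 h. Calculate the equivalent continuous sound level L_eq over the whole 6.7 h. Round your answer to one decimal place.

58.9 dB

Weight each interval's intensity by its duration and average over T = 6.7 h:
Σ tᵢ·10^(Lᵢ/10) = 2.2·10^(55.9/10) + 4.5·10^(59.9/10) = 5.253e+06.
L_eq = 10·log₁₀(5.253e+06/6.7) = 58.94 dB.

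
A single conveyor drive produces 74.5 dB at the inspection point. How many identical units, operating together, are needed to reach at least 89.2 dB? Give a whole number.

Need L₁ + 10·log₁₀ N ≥ 89.2, i.e. log₁₀ N ≥ 1.47.
N ≥ 10^(14.7/10) = 29.512, so N = 30.

30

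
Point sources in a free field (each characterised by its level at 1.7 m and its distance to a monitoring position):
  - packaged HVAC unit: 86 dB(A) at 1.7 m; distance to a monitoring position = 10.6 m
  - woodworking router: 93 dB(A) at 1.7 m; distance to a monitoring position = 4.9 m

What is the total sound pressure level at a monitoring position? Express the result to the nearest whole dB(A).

Apply inverse-square spreading to bring every level to the receiver, then sum 10^(L/10).
packaged HVAC unit: 86 − 20·log₁₀(10.6/1.7) = 86 − 15.90 = 70.10 dB(A).
woodworking router: 93 − 20·log₁₀(4.9/1.7) = 93 − 9.19 = 83.81 dB(A).
Σ 10^(L/10) = 2.504e+08 → L_total = 10·log₁₀(2.504e+08) = 83.99 dB(A).

84 dB(A)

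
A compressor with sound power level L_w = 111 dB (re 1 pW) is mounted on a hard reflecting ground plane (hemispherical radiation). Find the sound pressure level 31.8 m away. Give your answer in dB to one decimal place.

The power spreads over a hemisphere of area 2π·r², so L_p = L_w − 10·log₁₀(2π·r²).
2π·r² = 6354 m², 10·log₁₀ of that is 38.030 dB.
L_p = 111 − 38.030 = 72.97 dB.

73.0 dB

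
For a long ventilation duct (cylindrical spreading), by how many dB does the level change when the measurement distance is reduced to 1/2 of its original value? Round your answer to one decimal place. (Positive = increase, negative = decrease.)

+3.0 dB

With cylindrical spreading the level changes by −10·log₁₀(r₂/r₁).
ΔL = −10·log₁₀(0.5) = +3.01 dB.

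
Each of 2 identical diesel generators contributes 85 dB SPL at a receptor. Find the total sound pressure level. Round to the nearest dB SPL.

88 dB SPL

N identical incoherent sources raise the level by 10·log₁₀ N.
L_total = 85 + 10·log₁₀(2) = 85 + 3.010 = 88.01 dB SPL.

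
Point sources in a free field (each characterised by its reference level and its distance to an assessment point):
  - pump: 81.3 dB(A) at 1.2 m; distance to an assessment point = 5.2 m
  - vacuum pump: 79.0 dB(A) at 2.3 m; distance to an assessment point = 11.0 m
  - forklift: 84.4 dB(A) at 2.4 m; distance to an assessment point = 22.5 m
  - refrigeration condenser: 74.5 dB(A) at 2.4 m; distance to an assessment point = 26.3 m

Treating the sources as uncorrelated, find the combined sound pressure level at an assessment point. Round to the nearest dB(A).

First find each source's level at the receiver (point-source: −20·log₁₀(r/r_ref)), then combine on an intensity basis.
pump: 81.3 − 20·log₁₀(5.2/1.2) = 81.3 − 12.74 = 68.56 dB(A).
vacuum pump: 79.0 − 20·log₁₀(11.0/2.3) = 79.0 − 13.59 = 65.41 dB(A).
forklift: 84.4 − 20·log₁₀(22.5/2.4) = 84.4 − 19.44 = 64.96 dB(A).
refrigeration condenser: 74.5 − 20·log₁₀(26.3/2.4) = 74.5 − 20.79 = 53.71 dB(A).
Σ 10^(L/10) = 1.402e+07 → L_total = 10·log₁₀(1.402e+07) = 71.47 dB(A).

71 dB(A)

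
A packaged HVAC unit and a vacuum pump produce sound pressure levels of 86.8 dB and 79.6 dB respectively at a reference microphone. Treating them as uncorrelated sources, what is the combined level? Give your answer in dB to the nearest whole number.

88 dB

Incoherent sources combine by intensity addition: L_total = 10·log₁₀(Σ 10^(L_i/10)).
Σ 10^(L/10) = 10^(86.8/10) + 10^(79.6/10) = 5.698e+08.
L_total = 10·log₁₀(5.698e+08) = 87.56 dB.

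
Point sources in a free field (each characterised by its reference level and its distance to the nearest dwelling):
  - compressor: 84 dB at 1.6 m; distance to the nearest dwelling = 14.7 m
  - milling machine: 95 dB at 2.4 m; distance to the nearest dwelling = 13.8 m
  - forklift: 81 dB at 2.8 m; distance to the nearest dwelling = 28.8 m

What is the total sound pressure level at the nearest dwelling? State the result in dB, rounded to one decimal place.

First find each source's level at the receiver (point-source: −20·log₁₀(r/r_ref)), then combine on an intensity basis.
compressor: 84 − 20·log₁₀(14.7/1.6) = 84 − 19.26 = 64.74 dB.
milling machine: 95 − 20·log₁₀(13.8/2.4) = 95 − 15.19 = 79.81 dB.
forklift: 81 − 20·log₁₀(28.8/2.8) = 81 − 20.24 = 60.76 dB.
Σ 10^(L/10) = 9.981e+07 → L_total = 10·log₁₀(9.981e+07) = 79.99 dB.

80.0 dB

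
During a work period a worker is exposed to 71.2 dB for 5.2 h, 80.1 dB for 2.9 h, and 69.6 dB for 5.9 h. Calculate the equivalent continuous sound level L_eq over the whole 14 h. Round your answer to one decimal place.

74.8 dB

L_eq = 10·log₁₀[(1/T)·Σ tᵢ·10^(Lᵢ/10)] with T = 14 h.
Σ tᵢ·10^(Lᵢ/10) = 5.2·10^(71.2/10) + 2.9·10^(80.1/10) + 5.9·10^(69.6/10) = 4.191e+08.
L_eq = 10·log₁₀(4.191e+08/14) = 74.76 dB.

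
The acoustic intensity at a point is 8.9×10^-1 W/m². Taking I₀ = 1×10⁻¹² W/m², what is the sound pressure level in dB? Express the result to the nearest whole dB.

Dividing by I₀ shifts the exponent by 12: I/I₀ = 8.9×10^11.
L = 10·(0.9494 + 11) = 119.49 dB.

119 dB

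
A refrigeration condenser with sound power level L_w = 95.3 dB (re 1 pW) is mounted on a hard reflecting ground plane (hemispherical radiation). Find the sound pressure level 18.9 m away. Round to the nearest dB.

Free-field hemispherical radiation: L_p = L_w − 10·log₁₀(2π·r²), r = 18.9 m.
2π·r² = 2244 m², 10·log₁₀ of that is 33.511 dB.
L_p = 95.3 − 33.511 = 61.79 dB.

62 dB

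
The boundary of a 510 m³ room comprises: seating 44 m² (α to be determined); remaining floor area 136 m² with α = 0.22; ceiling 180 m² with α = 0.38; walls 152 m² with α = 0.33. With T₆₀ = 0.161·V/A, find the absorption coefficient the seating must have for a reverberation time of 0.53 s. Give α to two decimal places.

0.15

From T₆₀ = 0.161·V/A, the target T₆₀ = 0.53 s needs A = 0.161·510/0.53 = 154.92 m².
Absorption from the other surfaces = 136·0.22 + 180·0.38 + 152·0.33 = 148.48 m², so the seating must supply 6.44 m² over 44 m².
α = 6.44/44 = 0.146.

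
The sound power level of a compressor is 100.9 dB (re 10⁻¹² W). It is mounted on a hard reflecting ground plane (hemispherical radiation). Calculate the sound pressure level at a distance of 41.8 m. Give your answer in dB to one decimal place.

The power spreads over a hemisphere of area 2π·r², so L_p = L_w − 10·log₁₀(2π·r²).
2π·r² = 1.098e+04 m², 10·log₁₀ of that is 40.405 dB.
L_p = 100.9 − 40.405 = 60.49 dB.

60.5 dB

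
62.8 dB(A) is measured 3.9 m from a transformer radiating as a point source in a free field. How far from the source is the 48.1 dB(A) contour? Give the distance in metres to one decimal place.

21.2 m

Point-source spreading drops the level by 20·log₁₀(r₂/r₁); inverting, r₂/r₁ = 10^(ΔL/20).
r₂ = 3.9·10^((62.8−48.1)/20) = 3.9·10^(14.7/20) = 21.19 m.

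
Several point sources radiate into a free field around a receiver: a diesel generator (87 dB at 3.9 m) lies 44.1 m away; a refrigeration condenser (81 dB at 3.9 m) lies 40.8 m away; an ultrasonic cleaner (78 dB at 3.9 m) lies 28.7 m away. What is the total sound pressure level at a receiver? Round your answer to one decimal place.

First find each source's level at the receiver (point-source: −20·log₁₀(r/r_ref)), then combine on an intensity basis.
diesel generator: 87 − 20·log₁₀(44.1/3.9) = 87 − 21.07 = 65.93 dB.
refrigeration condenser: 81 − 20·log₁₀(40.8/3.9) = 81 − 20.39 = 60.61 dB.
ultrasonic cleaner: 78 − 20·log₁₀(28.7/3.9) = 78 − 17.34 = 60.66 dB.
Σ 10^(L/10) = 6.235e+06 → L_total = 10·log₁₀(6.235e+06) = 67.95 dB.

67.9 dB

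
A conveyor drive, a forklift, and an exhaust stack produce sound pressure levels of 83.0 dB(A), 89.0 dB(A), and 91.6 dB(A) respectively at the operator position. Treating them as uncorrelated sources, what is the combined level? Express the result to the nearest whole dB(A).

Incoherent sources combine by intensity addition: L_total = 10·log₁₀(Σ 10^(L_i/10)).
Σ 10^(L/10) = 10^(83.0/10) + 10^(89.0/10) + 10^(91.6/10) = 2.439e+09.
L_total = 10·log₁₀(2.439e+09) = 93.87 dB(A).

94 dB(A)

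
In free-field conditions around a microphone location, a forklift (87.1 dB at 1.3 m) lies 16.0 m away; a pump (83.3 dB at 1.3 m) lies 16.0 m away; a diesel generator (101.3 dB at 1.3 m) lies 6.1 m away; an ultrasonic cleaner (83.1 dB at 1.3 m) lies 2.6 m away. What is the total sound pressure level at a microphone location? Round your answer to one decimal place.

First find each source's level at the receiver (point-source: −20·log₁₀(r/r_ref)), then combine on an intensity basis.
forklift: 87.1 − 20·log₁₀(16.0/1.3) = 87.1 − 21.80 = 65.30 dB.
pump: 83.3 − 20·log₁₀(16.0/1.3) = 83.3 − 21.80 = 61.50 dB.
diesel generator: 101.3 − 20·log₁₀(6.1/1.3) = 101.3 − 13.43 = 87.87 dB.
ultrasonic cleaner: 83.1 − 20·log₁₀(2.6/1.3) = 83.1 − 6.02 = 77.08 dB.
Σ 10^(L/10) = 6.685e+08 → L_total = 10·log₁₀(6.685e+08) = 88.25 dB.

88.3 dB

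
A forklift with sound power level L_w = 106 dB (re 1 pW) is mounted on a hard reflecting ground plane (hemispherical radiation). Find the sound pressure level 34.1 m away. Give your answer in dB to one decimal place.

67.4 dB

The power spreads over a hemisphere of area 2π·r², so L_p = L_w − 10·log₁₀(2π·r²).
2π·r² = 7306 m², 10·log₁₀ of that is 38.637 dB.
L_p = 106 − 38.637 = 67.36 dB.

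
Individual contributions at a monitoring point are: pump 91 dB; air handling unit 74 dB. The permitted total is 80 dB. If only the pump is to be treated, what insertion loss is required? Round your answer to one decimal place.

12.3 dB

Everything except the pump sums to 10^(74/10) = 2.512e+07 in linear terms, 74.00 dB.
The limit corresponds to 10^(80/10) = 1.000e+08; subtracting the fixed part leaves 7.488e+07 for the pump, i.e. 78.74 dB.
Required insertion loss = 91 − 78.74 = 12.26 dB.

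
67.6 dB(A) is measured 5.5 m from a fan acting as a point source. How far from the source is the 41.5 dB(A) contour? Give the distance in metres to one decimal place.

111.0 m

Point-source spreading drops the level by 20·log₁₀(r₂/r₁); inverting, r₂/r₁ = 10^(ΔL/20).
r₂ = 5.5·10^((67.6−41.5)/20) = 5.5·10^(26.1/20) = 111.01 m.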